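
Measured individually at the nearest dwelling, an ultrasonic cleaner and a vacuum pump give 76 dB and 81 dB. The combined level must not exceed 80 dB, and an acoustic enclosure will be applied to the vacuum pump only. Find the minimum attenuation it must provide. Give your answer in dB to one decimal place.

Fixed contribution from the other source: Σ 10^(L/10) = 10^(76/10) = 3.981e+07 (76.00 dB).
The limit corresponds to 10^(80/10) = 1.000e+08; subtracting the fixed part leaves 6.019e+07 for the vacuum pump, i.e. 77.80 dB.
Required insertion loss = 81 − 77.80 = 3.20 dB.

3.2 dB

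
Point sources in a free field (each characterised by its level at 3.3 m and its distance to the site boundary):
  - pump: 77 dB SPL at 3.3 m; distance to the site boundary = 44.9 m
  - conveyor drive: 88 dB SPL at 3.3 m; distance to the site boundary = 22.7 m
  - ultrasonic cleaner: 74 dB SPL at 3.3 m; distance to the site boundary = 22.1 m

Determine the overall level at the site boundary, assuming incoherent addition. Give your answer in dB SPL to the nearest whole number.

72 dB SPL

First find each source's level at the receiver (point-source: −20·log₁₀(r/r_ref)), then combine on an intensity basis.
pump: 77 − 20·log₁₀(44.9/3.3) = 77 − 22.67 = 54.33 dB SPL.
conveyor drive: 88 − 20·log₁₀(22.7/3.3) = 88 − 16.75 = 71.25 dB SPL.
ultrasonic cleaner: 74 − 20·log₁₀(22.1/3.3) = 74 − 16.52 = 57.48 dB SPL.
Σ 10^(L/10) = 1.417e+07 → L_total = 10·log₁₀(1.417e+07) = 71.51 dB SPL.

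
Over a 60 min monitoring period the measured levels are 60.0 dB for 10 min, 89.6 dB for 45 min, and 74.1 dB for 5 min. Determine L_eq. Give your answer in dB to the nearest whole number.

L_eq = 10·log₁₀[(1/T)·Σ tᵢ·10^(Lᵢ/10)] with T = 60 min.
Σ tᵢ·10^(Lᵢ/10) = 10·10^(60.0/10) + 45·10^(89.6/10) + 5·10^(74.1/10) = 4.118e+10.
L_eq = 10·log₁₀(4.118e+10/60) = 88.37 dB.

88 dB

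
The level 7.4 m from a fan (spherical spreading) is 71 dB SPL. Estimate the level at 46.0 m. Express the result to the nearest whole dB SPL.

For a point source, L₂ = L₁ − 20·log₁₀(r₂/r₁).
L₂ = 71 − 20·log₁₀(46.0/7.4) = 71 − 15.871 = 55.13 dB SPL.

55 dB SPL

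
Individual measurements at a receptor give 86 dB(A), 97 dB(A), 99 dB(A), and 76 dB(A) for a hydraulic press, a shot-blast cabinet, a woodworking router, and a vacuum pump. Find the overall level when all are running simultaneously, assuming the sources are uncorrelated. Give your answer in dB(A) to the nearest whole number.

For uncorrelated sources the intensities add, so convert each level to linear form, sum, and take 10·log₁₀ of the total.
Σ 10^(L/10) = 10^(86/10) + 10^(97/10) + 10^(99/10) + 10^(76/10) = 1.339e+10.
L_total = 10·log₁₀(1.339e+10) = 101.27 dB(A).

101 dB(A)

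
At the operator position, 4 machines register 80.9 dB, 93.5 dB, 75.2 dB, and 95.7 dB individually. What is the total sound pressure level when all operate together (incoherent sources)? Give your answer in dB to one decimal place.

97.9 dB

For uncorrelated sources the intensities add, so convert each level to linear form, sum, and take 10·log₁₀ of the total.
Σ 10^(L/10) = 10^(80.9/10) + 10^(93.5/10) + 10^(75.2/10) + 10^(95.7/10) = 6.110e+09.
L_total = 10·log₁₀(6.110e+09) = 97.86 dB.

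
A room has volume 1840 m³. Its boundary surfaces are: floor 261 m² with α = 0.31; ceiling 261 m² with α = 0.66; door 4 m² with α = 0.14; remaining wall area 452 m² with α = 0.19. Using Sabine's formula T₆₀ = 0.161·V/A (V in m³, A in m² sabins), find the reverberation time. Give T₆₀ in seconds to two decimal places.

0.87 s

Total absorption A = 261·0.31 + 261·0.66 + 4·0.14 + 452·0.19 = 339.61 m² sabins.
T₆₀ = 0.161 × 1840 / 339.61 = 0.872 s.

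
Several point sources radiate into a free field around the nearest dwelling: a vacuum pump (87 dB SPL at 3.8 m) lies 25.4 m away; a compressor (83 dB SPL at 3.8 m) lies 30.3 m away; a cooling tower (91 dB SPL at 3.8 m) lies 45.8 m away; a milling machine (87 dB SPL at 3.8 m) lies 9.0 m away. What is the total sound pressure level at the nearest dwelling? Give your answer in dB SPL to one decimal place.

80.5 dB SPL

Apply inverse-square spreading to bring every level to the receiver, then sum 10^(L/10).
vacuum pump: 87 − 20·log₁₀(25.4/3.8) = 87 − 16.50 = 70.50 dB SPL.
compressor: 83 − 20·log₁₀(30.3/3.8) = 83 − 18.03 = 64.97 dB SPL.
cooling tower: 91 − 20·log₁₀(45.8/3.8) = 91 − 21.62 = 69.38 dB SPL.
milling machine: 87 − 20·log₁₀(9.0/3.8) = 87 − 7.49 = 79.51 dB SPL.
Σ 10^(L/10) = 1.124e+08 → L_total = 10·log₁₀(1.124e+08) = 80.51 dB SPL.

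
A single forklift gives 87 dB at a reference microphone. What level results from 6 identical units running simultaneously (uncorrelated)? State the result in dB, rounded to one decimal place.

94.8 dB

With 6 equal, uncorrelated contributions the intensity is 6× that of one unit, giving a rise of 10·log₁₀ 6.
L_total = 87 + 10·log₁₀(6) = 87 + 7.782 = 94.78 dB.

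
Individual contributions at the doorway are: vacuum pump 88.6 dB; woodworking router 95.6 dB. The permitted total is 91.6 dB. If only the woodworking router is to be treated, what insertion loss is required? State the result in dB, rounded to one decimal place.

Fixed contribution from the other source: Σ 10^(L/10) = 10^(88.6/10) = 7.244e+08 (88.60 dB).
To meet 91.6 dB overall, the treated woodworking router may contribute at most 10^(91.6/10) − 7.244e+08 = 7.210e+08, i.e. 88.58 dB.
So the woodworking router must be reduced from 95.6 to 88.58 dB: IL = 7.02 dB.

7.0 dB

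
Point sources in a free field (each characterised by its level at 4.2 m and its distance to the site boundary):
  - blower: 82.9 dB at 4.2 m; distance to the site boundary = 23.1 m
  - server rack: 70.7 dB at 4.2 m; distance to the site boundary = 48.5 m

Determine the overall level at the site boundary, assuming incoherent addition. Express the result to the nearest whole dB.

First find each source's level at the receiver (point-source: −20·log₁₀(r/r_ref)), then combine on an intensity basis.
blower: 82.9 − 20·log₁₀(23.1/4.2) = 82.9 − 14.81 = 68.09 dB.
server rack: 70.7 − 20·log₁₀(48.5/4.2) = 70.7 − 21.25 = 49.45 dB.
Σ 10^(L/10) = 6.534e+06 → L_total = 10·log₁₀(6.534e+06) = 68.15 dB.

68 dB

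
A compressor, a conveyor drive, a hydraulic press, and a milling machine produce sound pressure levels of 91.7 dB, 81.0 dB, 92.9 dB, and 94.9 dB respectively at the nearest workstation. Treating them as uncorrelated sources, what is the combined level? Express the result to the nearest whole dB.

98 dB

Incoherent sources combine by intensity addition: L_total = 10·log₁₀(Σ 10^(L_i/10)).
Σ 10^(L/10) = 10^(91.7/10) + 10^(81.0/10) + 10^(92.9/10) + 10^(94.9/10) = 6.645e+09.
L_total = 10·log₁₀(6.645e+09) = 98.23 dB.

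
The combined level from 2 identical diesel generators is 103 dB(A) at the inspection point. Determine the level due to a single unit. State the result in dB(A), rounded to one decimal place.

100.0 dB(A)

Dividing the total intensity by 2 lowers the level by 10·log₁₀ 2 = 3.010 dB: L₁ = 103 − 3.010.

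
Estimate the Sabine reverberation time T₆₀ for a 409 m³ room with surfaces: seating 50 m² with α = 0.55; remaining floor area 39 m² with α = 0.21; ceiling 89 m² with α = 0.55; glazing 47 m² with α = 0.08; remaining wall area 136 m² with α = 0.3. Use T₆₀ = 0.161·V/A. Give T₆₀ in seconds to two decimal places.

0.51 s

A = Σ Sᵢαᵢ = 50·0.55 + 39·0.21 + 89·0.55 + 47·0.08 + 136·0.3 = 129.20 m².
T₆₀ = 0.161 × 409 / 129.20 = 0.510 s.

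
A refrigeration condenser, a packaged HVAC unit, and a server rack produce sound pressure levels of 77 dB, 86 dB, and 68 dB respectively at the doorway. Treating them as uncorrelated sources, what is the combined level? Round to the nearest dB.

87 dB

Incoherent sources combine by intensity addition: L_total = 10·log₁₀(Σ 10^(L_i/10)).
Σ 10^(L/10) = 10^(77/10) + 10^(86/10) + 10^(68/10) = 4.545e+08.
L_total = 10·log₁₀(4.545e+08) = 86.58 dB.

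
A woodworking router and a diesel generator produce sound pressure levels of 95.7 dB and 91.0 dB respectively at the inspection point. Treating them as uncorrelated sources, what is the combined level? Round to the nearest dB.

Incoherent sources combine by intensity addition: L_total = 10·log₁₀(Σ 10^(L_i/10)).
Σ 10^(L/10) = 10^(95.7/10) + 10^(91.0/10) = 4.974e+09.
L_total = 10·log₁₀(4.974e+09) = 96.97 dB.

97 dB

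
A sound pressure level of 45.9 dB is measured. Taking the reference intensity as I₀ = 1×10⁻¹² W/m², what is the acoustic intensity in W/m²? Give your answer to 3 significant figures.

3.89e-08 W/m²

I/I₀ = 10^(45.9/10) = 3.89e+04, so I = 3.89e+04 × 10⁻¹² W/m².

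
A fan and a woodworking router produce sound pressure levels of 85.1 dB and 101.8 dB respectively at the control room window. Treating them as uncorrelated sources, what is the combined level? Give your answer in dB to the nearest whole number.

For uncorrelated sources the intensities add, so convert each level to linear form, sum, and take 10·log₁₀ of the total.
Σ 10^(L/10) = 10^(85.1/10) + 10^(101.8/10) = 1.546e+10.
L_total = 10·log₁₀(1.546e+10) = 101.89 dB.

102 dB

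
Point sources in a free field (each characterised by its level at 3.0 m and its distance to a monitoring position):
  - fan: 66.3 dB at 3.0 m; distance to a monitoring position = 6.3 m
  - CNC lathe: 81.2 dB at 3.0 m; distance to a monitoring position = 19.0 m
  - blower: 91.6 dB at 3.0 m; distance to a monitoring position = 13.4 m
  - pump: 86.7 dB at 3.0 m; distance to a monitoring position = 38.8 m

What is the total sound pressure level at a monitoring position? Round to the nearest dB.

79 dB

Propagate each source to the receiver with L = L_ref − 20·log₁₀(r/r_ref), then add intensities.
fan: 66.3 − 20·log₁₀(6.3/3.0) = 66.3 − 6.44 = 59.86 dB.
CNC lathe: 81.2 − 20·log₁₀(19.0/3.0) = 81.2 − 16.03 = 65.17 dB.
blower: 91.6 − 20·log₁₀(13.4/3.0) = 91.6 − 13.00 = 78.60 dB.
pump: 86.7 − 20·log₁₀(38.8/3.0) = 86.7 − 22.23 = 64.47 dB.
Σ 10^(L/10) = 7.950e+07 → L_total = 10·log₁₀(7.950e+07) = 79.00 dB.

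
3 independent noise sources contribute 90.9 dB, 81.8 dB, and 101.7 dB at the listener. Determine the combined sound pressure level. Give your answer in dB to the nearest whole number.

102 dB

Incoherent sources combine by intensity addition: L_total = 10·log₁₀(Σ 10^(L_i/10)).
Σ 10^(L/10) = 10^(90.9/10) + 10^(81.8/10) + 10^(101.7/10) = 1.617e+10.
L_total = 10·log₁₀(1.617e+10) = 102.09 dB.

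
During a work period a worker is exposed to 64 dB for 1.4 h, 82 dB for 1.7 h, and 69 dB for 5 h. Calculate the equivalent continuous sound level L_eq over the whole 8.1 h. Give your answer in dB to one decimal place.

75.9 dB

L_eq = 10·log₁₀[(1/T)·Σ tᵢ·10^(Lᵢ/10)] with T = 8.1 h.
Σ tᵢ·10^(Lᵢ/10) = 1.4·10^(64/10) + 1.7·10^(82/10) + 5·10^(69/10) = 3.127e+08.
L_eq = 10·log₁₀(3.127e+08/8.1) = 75.87 dB.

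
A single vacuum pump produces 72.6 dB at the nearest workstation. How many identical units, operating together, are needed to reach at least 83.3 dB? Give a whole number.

12

The shortfall is 83.3 − 72.6 = 10.7 dB, and N units add 10·log₁₀ N, so need 10·log₁₀ N ≥ 10.7.
N ≥ 10^(10.7/10) = 11.749, so N = 12.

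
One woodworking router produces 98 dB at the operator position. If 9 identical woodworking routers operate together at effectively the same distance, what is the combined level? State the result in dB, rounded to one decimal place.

N identical incoherent sources raise the level by 10·log₁₀ N.
L_total = 98 + 10·log₁₀(9) = 98 + 9.542 = 107.54 dB.

107.5 dB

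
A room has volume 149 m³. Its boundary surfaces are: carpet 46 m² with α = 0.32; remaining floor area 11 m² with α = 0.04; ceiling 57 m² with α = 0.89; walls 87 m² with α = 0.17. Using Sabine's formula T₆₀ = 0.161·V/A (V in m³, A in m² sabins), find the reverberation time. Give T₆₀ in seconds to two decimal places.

0.30 s

Total absorption A = 46·0.32 + 11·0.04 + 57·0.89 + 87·0.17 = 80.68 m² sabins.
T₆₀ = 0.161·V/A = 0.161·149/80.68 = 0.297 s.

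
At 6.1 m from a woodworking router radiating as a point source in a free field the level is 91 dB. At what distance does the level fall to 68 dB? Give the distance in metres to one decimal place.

For a point source L₁ − L₂ = 20·log₁₀(r₂/r₁), so r₂ = r₁·10^((L₁−L₂)/20).
r₂ = 6.1·10^((91−68)/20) = 6.1·10^(23.0/20) = 86.16 m.

86.2 m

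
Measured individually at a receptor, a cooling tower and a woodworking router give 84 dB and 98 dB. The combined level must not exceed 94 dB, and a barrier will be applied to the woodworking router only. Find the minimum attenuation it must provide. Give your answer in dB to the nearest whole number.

Everything except the woodworking router sums to 10^(84/10) = 2.512e+08 in linear terms, 84.00 dB.
The limit corresponds to 10^(94/10) = 2.512e+09; subtracting the fixed part leaves 2.261e+09 for the woodworking router, i.e. 93.54 dB.
So the woodworking router must be reduced from 98 to 93.54 dB: IL = 4.46 dB.

4 dB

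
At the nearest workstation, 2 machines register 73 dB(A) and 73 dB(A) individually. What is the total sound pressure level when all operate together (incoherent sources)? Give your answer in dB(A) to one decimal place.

76.0 dB(A)

Incoherent sources combine by intensity addition: L_total = 10·log₁₀(Σ 10^(L_i/10)).
Σ 10^(L/10) = 10^(73/10) + 10^(73/10) = 3.991e+07.
L_total = 10·log₁₀(3.991e+07) = 76.01 dB(A).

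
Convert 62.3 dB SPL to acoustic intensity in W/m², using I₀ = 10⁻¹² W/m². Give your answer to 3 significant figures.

I = I₀·10^(L/10) = 10⁻¹² × 10^(62.3/10) = 10^(-5.770).

1.70e-06 W/m²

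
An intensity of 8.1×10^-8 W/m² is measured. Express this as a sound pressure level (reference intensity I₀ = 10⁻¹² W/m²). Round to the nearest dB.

Dividing by I₀ shifts the exponent by 12: I/I₀ = 8.1×10^4.
L = 10·(0.9085 + 4) = 49.08 dB.

49 dB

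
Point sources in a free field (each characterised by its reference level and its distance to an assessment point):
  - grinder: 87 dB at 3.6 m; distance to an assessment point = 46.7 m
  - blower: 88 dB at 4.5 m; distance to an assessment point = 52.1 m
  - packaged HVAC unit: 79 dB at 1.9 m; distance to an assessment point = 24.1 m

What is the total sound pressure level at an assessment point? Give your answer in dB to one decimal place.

69.1 dB

Apply inverse-square spreading to bring every level to the receiver, then sum 10^(L/10).
grinder: 87 − 20·log₁₀(46.7/3.6) = 87 − 22.26 = 64.74 dB.
blower: 88 − 20·log₁₀(52.1/4.5) = 88 − 21.27 = 66.73 dB.
packaged HVAC unit: 79 − 20·log₁₀(24.1/1.9) = 79 − 22.07 = 56.93 dB.
Σ 10^(L/10) = 8.179e+06 → L_total = 10·log₁₀(8.179e+06) = 69.13 dB.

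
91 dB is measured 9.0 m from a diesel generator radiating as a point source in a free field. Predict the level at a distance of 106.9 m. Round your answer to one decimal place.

69.5 dB

For a point source, L₂ = L₁ − 20·log₁₀(r₂/r₁).
L₂ = 91 − 20·log₁₀(106.9/9.0) = 91 − 21.495 = 69.51 dB.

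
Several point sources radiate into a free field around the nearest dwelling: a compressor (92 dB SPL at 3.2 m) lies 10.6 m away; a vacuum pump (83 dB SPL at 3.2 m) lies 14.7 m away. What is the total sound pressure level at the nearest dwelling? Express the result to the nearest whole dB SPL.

Propagate each source to the receiver with L = L_ref − 20·log₁₀(r/r_ref), then add intensities.
compressor: 92 − 20·log₁₀(10.6/3.2) = 92 − 10.40 = 81.60 dB SPL.
vacuum pump: 83 − 20·log₁₀(14.7/3.2) = 83 − 13.24 = 69.76 dB SPL.
Σ 10^(L/10) = 1.539e+08 → L_total = 10·log₁₀(1.539e+08) = 81.87 dB SPL.

82 dB SPL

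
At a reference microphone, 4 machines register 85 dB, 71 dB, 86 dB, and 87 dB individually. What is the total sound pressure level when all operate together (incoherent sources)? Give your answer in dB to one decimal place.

Incoherent sources combine by intensity addition: L_total = 10·log₁₀(Σ 10^(L_i/10)).
Σ 10^(L/10) = 10^(85/10) + 10^(71/10) + 10^(86/10) + 10^(87/10) = 1.228e+09.
L_total = 10·log₁₀(1.228e+09) = 90.89 dB.

90.9 dB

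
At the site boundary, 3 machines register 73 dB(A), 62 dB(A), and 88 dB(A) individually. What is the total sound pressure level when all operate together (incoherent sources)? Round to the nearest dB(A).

88 dB(A)

Incoherent sources combine by intensity addition: L_total = 10·log₁₀(Σ 10^(L_i/10)).
Σ 10^(L/10) = 10^(73/10) + 10^(62/10) + 10^(88/10) = 6.525e+08.
L_total = 10·log₁₀(6.525e+08) = 88.15 dB(A).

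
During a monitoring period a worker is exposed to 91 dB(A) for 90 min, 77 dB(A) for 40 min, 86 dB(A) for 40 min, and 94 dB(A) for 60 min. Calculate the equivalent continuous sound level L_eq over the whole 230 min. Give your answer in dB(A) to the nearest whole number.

Weight each interval's intensity by its duration and average over T = 230 min:
Σ tᵢ·10^(Lᵢ/10) = 90·10^(91/10) + 40·10^(77/10) + 40·10^(86/10) + 60·10^(94/10) = 2.819e+11.
L_eq = 10·log₁₀(2.819e+11/230) = 90.88 dB(A).

91 dB(A)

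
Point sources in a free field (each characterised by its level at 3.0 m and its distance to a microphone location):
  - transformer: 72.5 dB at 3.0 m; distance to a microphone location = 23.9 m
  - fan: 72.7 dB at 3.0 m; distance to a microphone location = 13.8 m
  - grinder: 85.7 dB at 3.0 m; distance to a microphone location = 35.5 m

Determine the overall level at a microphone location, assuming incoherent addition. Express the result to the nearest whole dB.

66 dB

Apply inverse-square spreading to bring every level to the receiver, then sum 10^(L/10).
transformer: 72.5 − 20·log₁₀(23.9/3.0) = 72.5 − 18.03 = 54.47 dB.
fan: 72.7 − 20·log₁₀(13.8/3.0) = 72.7 − 13.26 = 59.44 dB.
grinder: 85.7 − 20·log₁₀(35.5/3.0) = 85.7 − 21.46 = 64.24 dB.
Σ 10^(L/10) = 3.813e+06 → L_total = 10·log₁₀(3.813e+06) = 65.81 dB.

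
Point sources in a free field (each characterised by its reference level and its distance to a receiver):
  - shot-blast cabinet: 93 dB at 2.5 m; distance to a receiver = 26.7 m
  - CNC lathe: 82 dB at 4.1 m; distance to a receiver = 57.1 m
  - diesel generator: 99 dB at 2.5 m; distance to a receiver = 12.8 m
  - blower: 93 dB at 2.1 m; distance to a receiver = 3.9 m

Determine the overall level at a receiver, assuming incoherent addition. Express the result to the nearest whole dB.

Propagate each source to the receiver with L = L_ref − 20·log₁₀(r/r_ref), then add intensities.
shot-blast cabinet: 93 − 20·log₁₀(26.7/2.5) = 93 − 20.57 = 72.43 dB.
CNC lathe: 82 − 20·log₁₀(57.1/4.1) = 82 − 22.88 = 59.12 dB.
diesel generator: 99 − 20·log₁₀(12.8/2.5) = 99 − 14.19 = 84.81 dB.
blower: 93 − 20·log₁₀(3.9/2.1) = 93 − 5.38 = 87.62 dB.
Σ 10^(L/10) = 8.998e+08 → L_total = 10·log₁₀(8.998e+08) = 89.54 dB.

90 dB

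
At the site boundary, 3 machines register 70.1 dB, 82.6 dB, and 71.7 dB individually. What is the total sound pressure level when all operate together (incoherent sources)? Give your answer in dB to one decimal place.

83.2 dB

For uncorrelated sources the intensities add, so convert each level to linear form, sum, and take 10·log₁₀ of the total.
Σ 10^(L/10) = 10^(70.1/10) + 10^(82.6/10) + 10^(71.7/10) = 2.070e+08.
L_total = 10·log₁₀(2.070e+08) = 83.16 dB.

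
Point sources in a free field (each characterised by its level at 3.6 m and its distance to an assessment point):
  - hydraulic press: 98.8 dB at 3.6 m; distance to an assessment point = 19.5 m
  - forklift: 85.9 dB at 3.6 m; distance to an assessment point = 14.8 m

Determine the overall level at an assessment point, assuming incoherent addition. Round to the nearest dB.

Propagate each source to the receiver with L = L_ref − 20·log₁₀(r/r_ref), then add intensities.
hydraulic press: 98.8 − 20·log₁₀(19.5/3.6) = 98.8 − 14.67 = 84.13 dB.
forklift: 85.9 − 20·log₁₀(14.8/3.6) = 85.9 − 12.28 = 73.62 dB.
Σ 10^(L/10) = 2.816e+08 → L_total = 10·log₁₀(2.816e+08) = 84.50 dB.

84 dB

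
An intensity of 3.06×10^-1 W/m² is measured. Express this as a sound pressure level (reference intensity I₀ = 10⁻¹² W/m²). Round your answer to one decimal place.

I/I₀ = 3.06×10^-1/10⁻¹² = 3.06×10^11, and L = 10·log₁₀(I/I₀).
L = 10·(0.4857 + 11) = 114.86 dB.

114.9 dB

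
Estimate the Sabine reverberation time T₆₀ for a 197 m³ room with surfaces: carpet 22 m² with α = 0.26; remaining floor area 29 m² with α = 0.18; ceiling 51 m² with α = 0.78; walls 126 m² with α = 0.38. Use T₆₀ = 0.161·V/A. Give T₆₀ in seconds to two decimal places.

0.32 s

Summing Sᵢαᵢ: 22·0.26 + 29·0.18 + 51·0.78 + 126·0.38 = 98.60 m².
T₆₀ = 0.161·V/A = 0.161·197/98.60 = 0.322 s.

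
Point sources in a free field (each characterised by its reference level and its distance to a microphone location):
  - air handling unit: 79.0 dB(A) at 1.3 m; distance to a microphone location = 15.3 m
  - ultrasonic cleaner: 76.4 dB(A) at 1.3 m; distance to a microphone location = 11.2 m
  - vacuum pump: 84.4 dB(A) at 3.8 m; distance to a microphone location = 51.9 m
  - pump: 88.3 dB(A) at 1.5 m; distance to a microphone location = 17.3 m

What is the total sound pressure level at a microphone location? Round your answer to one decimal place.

Propagate each source to the receiver with L = L_ref − 20·log₁₀(r/r_ref), then add intensities.
air handling unit: 79.0 − 20·log₁₀(15.3/1.3) = 79.0 − 21.41 = 57.59 dB(A).
ultrasonic cleaner: 76.4 − 20·log₁₀(11.2/1.3) = 76.4 − 18.71 = 57.69 dB(A).
vacuum pump: 84.4 − 20·log₁₀(51.9/3.8) = 84.4 − 22.71 = 61.69 dB(A).
pump: 88.3 − 20·log₁₀(17.3/1.5) = 88.3 − 21.24 = 67.06 dB(A).
Σ 10^(L/10) = 7.721e+06 → L_total = 10·log₁₀(7.721e+06) = 68.88 dB(A).

68.9 dB(A)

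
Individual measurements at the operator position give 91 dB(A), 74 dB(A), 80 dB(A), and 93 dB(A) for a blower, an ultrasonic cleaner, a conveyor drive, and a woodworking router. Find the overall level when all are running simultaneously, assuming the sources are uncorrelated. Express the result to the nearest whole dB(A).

95 dB(A)

Incoherent sources combine by intensity addition: L_total = 10·log₁₀(Σ 10^(L_i/10)).
Σ 10^(L/10) = 10^(91/10) + 10^(74/10) + 10^(80/10) + 10^(93/10) = 3.379e+09.
L_total = 10·log₁₀(3.379e+09) = 95.29 dB(A).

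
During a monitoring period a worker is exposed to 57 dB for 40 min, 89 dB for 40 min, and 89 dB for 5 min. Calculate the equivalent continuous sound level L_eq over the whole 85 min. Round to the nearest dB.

L_eq = 10·log₁₀[(1/T)·Σ tᵢ·10^(Lᵢ/10)] with T = 85 min.
Σ tᵢ·10^(Lᵢ/10) = 40·10^(57/10) + 40·10^(89/10) + 5·10^(89/10) = 3.576e+10.
L_eq = 10·log₁₀(3.576e+10/85) = 86.24 dB.

86 dB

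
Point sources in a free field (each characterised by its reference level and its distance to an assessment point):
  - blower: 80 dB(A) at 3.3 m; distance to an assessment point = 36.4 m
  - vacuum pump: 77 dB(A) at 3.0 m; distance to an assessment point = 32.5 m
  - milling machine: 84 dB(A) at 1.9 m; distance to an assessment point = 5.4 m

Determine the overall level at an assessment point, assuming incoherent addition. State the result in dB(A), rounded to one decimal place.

75.1 dB(A)

Propagate each source to the receiver with L = L_ref − 20·log₁₀(r/r_ref), then add intensities.
blower: 80 − 20·log₁₀(36.4/3.3) = 80 − 20.85 = 59.15 dB(A).
vacuum pump: 77 − 20·log₁₀(32.5/3.0) = 77 − 20.70 = 56.30 dB(A).
milling machine: 84 − 20·log₁₀(5.4/1.9) = 84 − 9.07 = 74.93 dB(A).
Σ 10^(L/10) = 3.235e+07 → L_total = 10·log₁₀(3.235e+07) = 75.10 dB(A).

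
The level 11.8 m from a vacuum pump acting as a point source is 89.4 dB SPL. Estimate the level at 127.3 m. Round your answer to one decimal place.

Point-source attenuation: ΔL = 20·log₁₀(r₂/r₁) = 20·log₁₀(127.3/11.8) = 20.659 dB.
L₂ = 89.4 − 20·log₁₀(127.3/11.8) = 89.4 − 20.659 = 68.74 dB SPL.

68.7 dB SPL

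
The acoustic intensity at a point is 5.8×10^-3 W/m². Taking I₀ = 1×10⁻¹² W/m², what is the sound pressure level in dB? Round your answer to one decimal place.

97.6 dB

I/I₀ = 5.8×10^-3/10⁻¹² = 5.8×10^9, and L = 10·log₁₀(I/I₀).
L = 10·(0.7634 + 9) = 97.63 dB.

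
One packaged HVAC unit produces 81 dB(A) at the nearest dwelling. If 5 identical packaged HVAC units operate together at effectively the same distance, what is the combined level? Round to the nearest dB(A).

88 dB(A)

L_total = L₁ + 10·log₁₀ N for N identical incoherent sources.
L_total = 81 + 10·log₁₀(5) = 81 + 6.990 = 87.99 dB(A).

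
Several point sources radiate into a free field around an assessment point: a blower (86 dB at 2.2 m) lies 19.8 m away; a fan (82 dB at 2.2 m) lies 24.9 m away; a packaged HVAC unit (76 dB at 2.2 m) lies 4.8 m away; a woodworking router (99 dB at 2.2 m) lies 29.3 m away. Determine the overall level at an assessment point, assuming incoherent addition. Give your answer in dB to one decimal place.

Propagate each source to the receiver with L = L_ref − 20·log₁₀(r/r_ref), then add intensities.
blower: 86 − 20·log₁₀(19.8/2.2) = 86 − 19.08 = 66.92 dB.
fan: 82 − 20·log₁₀(24.9/2.2) = 82 − 21.08 = 60.92 dB.
packaged HVAC unit: 76 − 20·log₁₀(4.8/2.2) = 76 − 6.78 = 69.22 dB.
woodworking router: 99 − 20·log₁₀(29.3/2.2) = 99 − 22.49 = 76.51 dB.
Σ 10^(L/10) = 5.930e+07 → L_total = 10·log₁₀(5.930e+07) = 77.73 dB.

77.7 dB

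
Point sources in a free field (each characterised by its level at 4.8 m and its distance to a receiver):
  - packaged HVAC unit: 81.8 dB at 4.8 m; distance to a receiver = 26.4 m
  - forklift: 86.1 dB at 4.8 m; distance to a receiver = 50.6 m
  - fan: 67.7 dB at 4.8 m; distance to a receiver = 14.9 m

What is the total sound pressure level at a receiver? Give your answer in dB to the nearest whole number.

70 dB

Propagate each source to the receiver with L = L_ref − 20·log₁₀(r/r_ref), then add intensities.
packaged HVAC unit: 81.8 − 20·log₁₀(26.4/4.8) = 81.8 − 14.81 = 66.99 dB.
forklift: 86.1 − 20·log₁₀(50.6/4.8) = 86.1 − 20.46 = 65.64 dB.
fan: 67.7 − 20·log₁₀(14.9/4.8) = 67.7 − 9.84 = 57.86 dB.
Σ 10^(L/10) = 9.281e+06 → L_total = 10·log₁₀(9.281e+06) = 69.68 dB.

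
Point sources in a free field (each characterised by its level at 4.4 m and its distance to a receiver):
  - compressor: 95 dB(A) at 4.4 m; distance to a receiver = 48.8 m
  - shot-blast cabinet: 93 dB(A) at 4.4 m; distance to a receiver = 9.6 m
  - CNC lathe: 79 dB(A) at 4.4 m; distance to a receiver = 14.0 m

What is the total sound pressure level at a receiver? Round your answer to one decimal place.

Propagate each source to the receiver with L = L_ref − 20·log₁₀(r/r_ref), then add intensities.
compressor: 95 − 20·log₁₀(48.8/4.4) = 95 − 20.90 = 74.10 dB(A).
shot-blast cabinet: 93 − 20·log₁₀(9.6/4.4) = 93 − 6.78 = 86.22 dB(A).
CNC lathe: 79 − 20·log₁₀(14.0/4.4) = 79 − 10.05 = 68.95 dB(A).
Σ 10^(L/10) = 4.527e+08 → L_total = 10·log₁₀(4.527e+08) = 86.56 dB(A).

86.6 dB(A)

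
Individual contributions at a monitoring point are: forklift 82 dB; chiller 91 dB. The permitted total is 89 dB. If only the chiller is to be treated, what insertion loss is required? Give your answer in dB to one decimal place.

3.0 dB

Fixed contribution from the other source: Σ 10^(L/10) = 10^(82/10) = 1.585e+08 (82.00 dB).
To meet 89 dB overall, the treated chiller may contribute at most 10^(89/10) − 1.585e+08 = 6.358e+08, i.e. 88.03 dB.
Required insertion loss = 91 − 88.03 = 2.97 dB.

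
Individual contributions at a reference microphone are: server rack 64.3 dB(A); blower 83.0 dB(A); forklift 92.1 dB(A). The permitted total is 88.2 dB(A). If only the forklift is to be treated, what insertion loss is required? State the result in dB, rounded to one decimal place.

5.5 dB

Fixed contribution from the other sources: Σ 10^(L/10) = 10^(64.3/10) + 10^(83.0/10) = 2.022e+08 (83.06 dB(A)).
To meet 88.2 dB(A) overall, the treated forklift may contribute at most 10^(88.2/10) − 2.022e+08 = 4.585e+08, i.e. 86.61 dB(A).
So the forklift must be reduced from 92.1 to 86.61 dB(A): IL = 5.49 dB.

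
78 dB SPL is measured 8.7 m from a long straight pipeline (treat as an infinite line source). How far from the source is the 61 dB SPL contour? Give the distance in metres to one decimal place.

The 17.0 dB drop corresponds to a distance ratio of 10^(17.0/10) for a line source.
r₂ = 8.7·10^((78−61)/10) = 8.7·10^(17.0/10) = 436.03 m.

436.0 m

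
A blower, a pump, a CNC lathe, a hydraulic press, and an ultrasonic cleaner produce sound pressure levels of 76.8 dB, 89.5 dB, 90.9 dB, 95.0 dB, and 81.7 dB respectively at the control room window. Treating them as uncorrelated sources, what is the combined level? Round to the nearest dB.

97 dB

For uncorrelated sources the intensities add, so convert each level to linear form, sum, and take 10·log₁₀ of the total.
Σ 10^(L/10) = 10^(76.8/10) + 10^(89.5/10) + 10^(90.9/10) + 10^(95.0/10) + 10^(81.7/10) = 5.480e+09.
L_total = 10·log₁₀(5.480e+09) = 97.39 dB.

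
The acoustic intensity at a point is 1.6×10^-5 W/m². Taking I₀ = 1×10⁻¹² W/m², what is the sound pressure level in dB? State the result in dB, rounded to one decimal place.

72.0 dB

Dividing by I₀ shifts the exponent by 12: I/I₀ = 1.6×10^7.
L = 10·(0.2041 + 7) = 72.04 dB.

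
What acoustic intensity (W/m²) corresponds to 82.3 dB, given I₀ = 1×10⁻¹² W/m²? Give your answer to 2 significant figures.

0.00017 W/m²

I/I₀ = 10^(82.3/10) = 1.698e+08, so I = 1.698e+08 × 10⁻¹² W/m².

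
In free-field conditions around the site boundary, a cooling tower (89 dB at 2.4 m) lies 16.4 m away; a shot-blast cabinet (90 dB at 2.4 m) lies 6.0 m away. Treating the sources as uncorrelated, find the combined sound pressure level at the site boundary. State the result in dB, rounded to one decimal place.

82.5 dB

Propagate each source to the receiver with L = L_ref − 20·log₁₀(r/r_ref), then add intensities.
cooling tower: 89 − 20·log₁₀(16.4/2.4) = 89 − 16.69 = 72.31 dB.
shot-blast cabinet: 90 − 20·log₁₀(6.0/2.4) = 90 − 7.96 = 82.04 dB.
Σ 10^(L/10) = 1.770e+08 → L_total = 10·log₁₀(1.770e+08) = 82.48 dB.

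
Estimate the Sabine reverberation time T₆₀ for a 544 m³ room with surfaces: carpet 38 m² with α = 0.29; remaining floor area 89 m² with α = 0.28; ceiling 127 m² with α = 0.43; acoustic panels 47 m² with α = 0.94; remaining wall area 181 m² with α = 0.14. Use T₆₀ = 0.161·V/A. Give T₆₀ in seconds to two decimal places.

A = Σ Sᵢαᵢ = 38·0.29 + 89·0.28 + 127·0.43 + 47·0.94 + 181·0.14 = 160.07 m².
T₆₀ = 0.161·V/A = 0.161·544/160.07 = 0.547 s.

0.55 s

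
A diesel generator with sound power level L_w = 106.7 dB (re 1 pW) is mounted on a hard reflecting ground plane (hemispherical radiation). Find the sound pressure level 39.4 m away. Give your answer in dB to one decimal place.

Free-field hemispherical radiation: L_p = L_w − 10·log₁₀(2π·r²), r = 39.4 m.
2π·r² = 9754 m², 10·log₁₀ of that is 39.892 dB.
L_p = 106.7 − 39.892 = 66.81 dB.

66.8 dB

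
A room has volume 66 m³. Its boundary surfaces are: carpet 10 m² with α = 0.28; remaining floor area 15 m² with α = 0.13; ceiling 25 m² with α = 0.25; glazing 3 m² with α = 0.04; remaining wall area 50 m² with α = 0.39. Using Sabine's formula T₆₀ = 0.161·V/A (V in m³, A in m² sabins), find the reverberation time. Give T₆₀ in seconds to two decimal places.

0.35 s

Total absorption A = 10·0.28 + 15·0.13 + 25·0.25 + 3·0.04 + 50·0.39 = 30.62 m² sabins.
T₆₀ = 0.161 × 66 / 30.62 = 0.347 s.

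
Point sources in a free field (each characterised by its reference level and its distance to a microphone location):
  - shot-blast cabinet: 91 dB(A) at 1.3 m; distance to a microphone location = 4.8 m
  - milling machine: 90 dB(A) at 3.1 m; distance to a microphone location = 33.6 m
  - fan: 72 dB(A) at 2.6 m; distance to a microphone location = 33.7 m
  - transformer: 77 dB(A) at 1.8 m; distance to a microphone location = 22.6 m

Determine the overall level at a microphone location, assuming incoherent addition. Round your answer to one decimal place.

80.1 dB(A)

Propagate each source to the receiver with L = L_ref − 20·log₁₀(r/r_ref), then add intensities.
shot-blast cabinet: 91 − 20·log₁₀(4.8/1.3) = 91 − 11.35 = 79.65 dB(A).
milling machine: 90 − 20·log₁₀(33.6/3.1) = 90 − 20.70 = 69.30 dB(A).
fan: 72 − 20·log₁₀(33.7/2.6) = 72 − 22.25 = 49.75 dB(A).
transformer: 77 − 20·log₁₀(22.6/1.8) = 77 − 21.98 = 55.02 dB(A).
Σ 10^(L/10) = 1.013e+08 → L_total = 10·log₁₀(1.013e+08) = 80.05 dB(A).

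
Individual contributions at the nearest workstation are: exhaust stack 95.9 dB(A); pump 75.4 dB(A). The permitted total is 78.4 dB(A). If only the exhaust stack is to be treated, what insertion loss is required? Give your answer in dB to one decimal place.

20.5 dB

The untreated sources together contribute 10^(75.4/10) = 3.467e+07, i.e. 75.40 dB(A).
The limit corresponds to 10^(78.4/10) = 6.918e+07; subtracting the fixed part leaves 3.451e+07 for the exhaust stack, i.e. 75.38 dB(A).
Required insertion loss = 95.9 − 75.38 = 20.52 dB.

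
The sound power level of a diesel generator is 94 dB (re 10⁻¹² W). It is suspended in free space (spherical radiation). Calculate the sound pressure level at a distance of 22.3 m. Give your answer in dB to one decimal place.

56.0 dB

The power spreads over a sphere of area 4π·r², so L_p = L_w − 10·log₁₀(4π·r²).
4π·r² = 6249 m², 10·log₁₀ of that is 37.958 dB.
L_p = 94 − 37.958 = 56.04 dB.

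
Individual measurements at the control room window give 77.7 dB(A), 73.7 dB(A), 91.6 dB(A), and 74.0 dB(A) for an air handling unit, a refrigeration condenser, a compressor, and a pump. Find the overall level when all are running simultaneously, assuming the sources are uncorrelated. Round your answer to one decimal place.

For uncorrelated sources the intensities add, so convert each level to linear form, sum, and take 10·log₁₀ of the total.
Σ 10^(L/10) = 10^(77.7/10) + 10^(73.7/10) + 10^(91.6/10) + 10^(74.0/10) = 1.553e+09.
L_total = 10·log₁₀(1.553e+09) = 91.91 dB(A).

91.9 dB(A)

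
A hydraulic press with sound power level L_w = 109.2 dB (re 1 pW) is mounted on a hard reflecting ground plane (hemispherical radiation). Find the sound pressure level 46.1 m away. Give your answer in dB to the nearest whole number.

Free-field hemispherical radiation: L_p = L_w − 10·log₁₀(2π·r²), r = 46.1 m.
2π·r² = 1.335e+04 m², 10·log₁₀ of that is 41.256 dB.
L_p = 109.2 − 41.256 = 67.94 dB.

68 dB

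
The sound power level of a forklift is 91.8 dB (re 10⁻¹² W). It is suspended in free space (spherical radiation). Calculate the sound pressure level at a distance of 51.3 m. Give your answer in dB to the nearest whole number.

47 dB

Free-field spherical radiation: L_p = L_w − 10·log₁₀(4π·r²), r = 51.3 m.
4π·r² = 3.307e+04 m², 10·log₁₀ of that is 45.194 dB.
L_p = 91.8 − 45.194 = 46.61 dB.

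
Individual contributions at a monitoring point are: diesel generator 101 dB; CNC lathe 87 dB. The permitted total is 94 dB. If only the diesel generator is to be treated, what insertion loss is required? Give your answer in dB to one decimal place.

The untreated sources together contribute 10^(87/10) = 5.012e+08, i.e. 87.00 dB.
The limit corresponds to 10^(94/10) = 2.512e+09; subtracting the fixed part leaves 2.011e+09 for the diesel generator, i.e. 93.03 dB.
Required insertion loss = 101 − 93.03 = 7.97 dB.

8.0 dB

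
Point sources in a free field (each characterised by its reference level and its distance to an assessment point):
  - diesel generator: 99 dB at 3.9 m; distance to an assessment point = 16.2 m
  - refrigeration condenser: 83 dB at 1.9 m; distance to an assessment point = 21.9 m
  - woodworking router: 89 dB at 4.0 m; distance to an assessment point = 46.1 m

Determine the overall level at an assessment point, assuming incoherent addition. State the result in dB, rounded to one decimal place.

86.7 dB

Apply inverse-square spreading to bring every level to the receiver, then sum 10^(L/10).
diesel generator: 99 − 20·log₁₀(16.2/3.9) = 99 − 12.37 = 86.63 dB.
refrigeration condenser: 83 − 20·log₁₀(21.9/1.9) = 83 − 21.23 = 61.77 dB.
woodworking router: 89 − 20·log₁₀(46.1/4.0) = 89 − 21.23 = 67.77 dB.
Σ 10^(L/10) = 4.678e+08 → L_total = 10·log₁₀(4.678e+08) = 86.70 dB.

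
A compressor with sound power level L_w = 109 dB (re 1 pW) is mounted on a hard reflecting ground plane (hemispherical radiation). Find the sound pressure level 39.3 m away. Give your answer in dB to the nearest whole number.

69 dB

Free-field hemispherical radiation: L_p = L_w − 10·log₁₀(2π·r²), r = 39.3 m.
2π·r² = 9704 m², 10·log₁₀ of that is 39.870 dB.
L_p = 109 − 39.870 = 69.13 dB.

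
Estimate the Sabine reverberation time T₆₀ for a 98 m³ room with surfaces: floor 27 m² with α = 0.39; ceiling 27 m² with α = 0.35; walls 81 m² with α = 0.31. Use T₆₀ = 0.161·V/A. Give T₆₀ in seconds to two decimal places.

A = Σ Sᵢαᵢ = 27·0.39 + 27·0.35 + 81·0.31 = 45.09 m².
T₆₀ = 0.161 × 98 / 45.09 = 0.350 s.

0.35 s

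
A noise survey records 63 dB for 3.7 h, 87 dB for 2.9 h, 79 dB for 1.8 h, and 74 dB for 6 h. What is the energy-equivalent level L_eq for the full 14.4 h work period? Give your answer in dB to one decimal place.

80.9 dB

The energy average is taken in the linear domain: L_eq = 10·log₁₀[(Σ tᵢ·10^(Lᵢ/10))/T], T = 14.4 h.
Σ tᵢ·10^(Lᵢ/10) = 3.7·10^(63/10) + 2.9·10^(87/10) + 1.8·10^(79/10) + 6·10^(74/10) = 1.755e+09.
L_eq = 10·log₁₀(1.755e+09/14.4) = 80.86 dB.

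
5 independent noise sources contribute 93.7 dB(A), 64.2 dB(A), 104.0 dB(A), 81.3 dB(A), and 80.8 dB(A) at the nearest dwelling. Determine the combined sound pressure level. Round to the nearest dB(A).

104 dB(A)

Incoherent sources combine by intensity addition: L_total = 10·log₁₀(Σ 10^(L_i/10)).
Σ 10^(L/10) = 10^(93.7/10) + 10^(64.2/10) + 10^(104.0/10) + 10^(81.3/10) + 10^(80.8/10) = 2.772e+10.
L_total = 10·log₁₀(2.772e+10) = 104.43 dB(A).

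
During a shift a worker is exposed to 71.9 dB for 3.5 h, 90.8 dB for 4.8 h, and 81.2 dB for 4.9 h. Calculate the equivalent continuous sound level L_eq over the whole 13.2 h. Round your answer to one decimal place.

86.9 dB

Weight each interval's intensity by its duration and average over T = 13.2 h:
Σ tᵢ·10^(Lᵢ/10) = 3.5·10^(71.9/10) + 4.8·10^(90.8/10) + 4.9·10^(81.2/10) = 6.471e+09.
L_eq = 10·log₁₀(6.471e+09/13.2) = 86.90 dB.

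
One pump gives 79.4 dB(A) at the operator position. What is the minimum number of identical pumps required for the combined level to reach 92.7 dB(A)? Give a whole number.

22

The shortfall is 92.7 − 79.4 = 13.3 dB, and N units add 10·log₁₀ N, so need 10·log₁₀ N ≥ 13.3.
N ≥ 10^(13.3/10) = 21.380, so N = 22.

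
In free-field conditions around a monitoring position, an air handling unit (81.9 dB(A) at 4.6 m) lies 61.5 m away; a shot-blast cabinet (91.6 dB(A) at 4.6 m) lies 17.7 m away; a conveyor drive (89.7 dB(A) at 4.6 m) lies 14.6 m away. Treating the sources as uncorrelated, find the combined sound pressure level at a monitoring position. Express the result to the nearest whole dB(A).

83 dB(A)

Apply inverse-square spreading to bring every level to the receiver, then sum 10^(L/10).
air handling unit: 81.9 − 20·log₁₀(61.5/4.6) = 81.9 − 22.52 = 59.38 dB(A).
shot-blast cabinet: 91.6 − 20·log₁₀(17.7/4.6) = 91.6 − 11.70 = 79.90 dB(A).
conveyor drive: 89.7 − 20·log₁₀(14.6/4.6) = 89.7 − 10.03 = 79.67 dB(A).
Σ 10^(L/10) = 1.911e+08 → L_total = 10·log₁₀(1.911e+08) = 82.81 dB(A).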